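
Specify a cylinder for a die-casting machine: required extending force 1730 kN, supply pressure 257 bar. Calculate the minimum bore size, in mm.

D ≈ 293 mm

Extension force acts on the full piston face: F = P × (π/4)D².
D = √(4F / (πP)) = √(4 × 1730 kN / (π × 257 bar))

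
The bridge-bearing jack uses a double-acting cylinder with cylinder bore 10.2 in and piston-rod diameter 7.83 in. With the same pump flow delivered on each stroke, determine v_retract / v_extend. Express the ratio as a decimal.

Cap-side area A_cap = π/4 × (10.2 in)² = 81.71 in^2
Rod-side annular area A_ann = π/4 × (10.2² − 7.83²) = 33.56 in^2
For equal Q, v ∝ 1/A, so v_ret/v_ext = A_cap/A_ann.

v_ret/v_ext ≈ 2.43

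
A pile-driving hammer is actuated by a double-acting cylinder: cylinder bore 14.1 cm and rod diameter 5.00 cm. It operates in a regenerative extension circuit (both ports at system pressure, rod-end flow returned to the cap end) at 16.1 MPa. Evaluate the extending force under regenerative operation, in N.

With equal pressure on both faces, forces on the annular region cancel; the net push is pressure × rod cross-section.
Rod cross-section A_rod = π/4 × (5.00 cm)² = 19.63 cm^2
F = P × A_rod

F ≈ 31600 N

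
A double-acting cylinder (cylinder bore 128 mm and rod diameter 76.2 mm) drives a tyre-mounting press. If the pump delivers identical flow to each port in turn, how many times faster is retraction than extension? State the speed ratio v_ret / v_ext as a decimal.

Cap-side area A_cap = π/4 × (128 mm)² = 12870 mm^2
Rod-side annular area A_ann = π/4 × (128² − 76.2²) = 8308 mm^2
For equal Q, v ∝ 1/A, so v_ret/v_ext = A_cap/A_ann.

v_ret/v_ext ≈ 1.55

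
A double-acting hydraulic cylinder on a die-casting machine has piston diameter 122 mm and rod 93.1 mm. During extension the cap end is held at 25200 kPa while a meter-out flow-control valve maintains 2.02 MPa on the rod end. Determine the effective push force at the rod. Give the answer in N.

F ≈ 2.85e5 N

Cap-side area A_cap = π/4 × (122 mm)² = 11690 mm^2
Rod-side annular area A_ann = π/4 × (122² − 93.1²) = 4882 mm^2
Net thrust = P_cap·A_cap − P_rod·A_ann = 2.946e5 N − 9862 N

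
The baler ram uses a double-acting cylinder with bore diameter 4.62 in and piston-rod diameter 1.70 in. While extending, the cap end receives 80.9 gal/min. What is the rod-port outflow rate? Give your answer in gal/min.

Q_out ≈ 69.9 gal/min

Cap-side area A_cap = π/4 × (4.62 in)² = 16.76 in^2
Rod-side annular area A_ann = π/4 × (4.62² − 1.70²) = 14.49 in^2
Piston speed v = Q_in/A_cap; rod-end outflow Q_out = v × A_ann = Q_in × A_ann/A_cap.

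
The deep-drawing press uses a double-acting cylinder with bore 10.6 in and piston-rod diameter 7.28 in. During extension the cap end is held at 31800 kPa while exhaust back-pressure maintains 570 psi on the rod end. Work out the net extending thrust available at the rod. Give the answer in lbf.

F ≈ 3.80e5 lbf

Cap-side area A_cap = π/4 × (10.6 in)² = 88.25 in^2
Rod-side annular area A_ann = π/4 × (10.6² − 7.28²) = 46.62 in^2
Net thrust = P_cap·A_cap − P_rod·A_ann = 4.070e5 lbf − 26570 lbf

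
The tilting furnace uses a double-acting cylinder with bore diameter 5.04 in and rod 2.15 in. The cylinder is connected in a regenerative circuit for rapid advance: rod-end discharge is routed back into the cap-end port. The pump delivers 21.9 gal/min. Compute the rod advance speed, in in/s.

In regeneration the rod-end outflow joins the pump flow into the cap end, so the net volume the pump must supply per unit advance equals the rod cross-section area.
Rod cross-section A_rod = π/4 × (2.15 in)² = 3.631 in^2
v = Q_pump / A_rod

v ≈ 23.2 in/s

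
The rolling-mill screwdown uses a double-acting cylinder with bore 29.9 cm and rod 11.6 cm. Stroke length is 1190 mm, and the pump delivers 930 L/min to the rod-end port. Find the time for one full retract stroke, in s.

Rod-side annular area A_ann = π/4 × (29.9² − 11.6²) = 596.5 cm^2
Swept volume V = A × L; t = V / Q = A·L / Q

t ≈ 4.58 s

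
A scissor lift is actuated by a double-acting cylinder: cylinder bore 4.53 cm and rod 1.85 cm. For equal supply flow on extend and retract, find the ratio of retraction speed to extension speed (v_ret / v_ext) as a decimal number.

Cap-side area A_cap = π/4 × (4.53 cm)² = 16.12 cm^2
Rod-side annular area A_ann = π/4 × (4.53² − 1.85²) = 13.43 cm^2
For equal Q, v ∝ 1/A, so v_ret/v_ext = A_cap/A_ann.

v_ret/v_ext ≈ 1.20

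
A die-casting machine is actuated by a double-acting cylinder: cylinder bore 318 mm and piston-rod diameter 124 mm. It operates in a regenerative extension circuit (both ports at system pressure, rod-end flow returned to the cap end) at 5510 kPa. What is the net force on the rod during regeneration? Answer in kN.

F ≈ 66.5 kN

With equal pressure on both faces, forces on the annular region cancel; the net push is pressure × rod cross-section.
Rod cross-section A_rod = π/4 × (124 mm)² = 12080 mm^2
F = P × A_rod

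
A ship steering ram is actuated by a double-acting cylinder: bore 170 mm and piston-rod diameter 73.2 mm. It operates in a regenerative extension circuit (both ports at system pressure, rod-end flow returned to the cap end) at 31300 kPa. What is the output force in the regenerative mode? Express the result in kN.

With equal pressure on both faces, forces on the annular region cancel; the net push is pressure × rod cross-section.
Rod cross-section A_rod = π/4 × (73.2 mm)² = 4208 mm^2
F = P × A_rod

F ≈ 132 kN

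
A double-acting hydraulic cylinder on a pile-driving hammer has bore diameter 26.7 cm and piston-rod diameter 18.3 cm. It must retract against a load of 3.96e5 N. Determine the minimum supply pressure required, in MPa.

Rod-side annular area A_ann = π/4 × (26.7² − 18.3²) = 296.9 cm^2
Retraction: pressure acts on the annular area.
P = F / A = 3.96e5 N / A

P ≈ 13.3 MPa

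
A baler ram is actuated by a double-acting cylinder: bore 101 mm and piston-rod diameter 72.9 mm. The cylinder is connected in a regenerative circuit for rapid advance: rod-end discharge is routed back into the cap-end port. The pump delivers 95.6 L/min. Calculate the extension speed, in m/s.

In regeneration the rod-end outflow joins the pump flow into the cap end, so the net volume the pump must supply per unit advance equals the rod cross-section area.
Rod cross-section A_rod = π/4 × (72.9 mm)² = 4174 mm^2
v = Q_pump / A_rod

v ≈ 0.382 m/s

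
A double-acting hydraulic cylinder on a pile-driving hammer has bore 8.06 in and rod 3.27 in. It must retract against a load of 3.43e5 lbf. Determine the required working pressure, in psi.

P ≈ 8050 psi

Rod-side annular area A_ann = π/4 × (8.06² − 3.27²) = 42.62 in^2
Retraction: pressure acts on the annular area.
P = F / A = 3.43e5 lbf / A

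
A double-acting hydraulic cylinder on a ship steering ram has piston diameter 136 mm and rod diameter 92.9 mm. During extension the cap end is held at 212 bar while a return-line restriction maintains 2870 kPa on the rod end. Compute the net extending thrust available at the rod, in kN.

Cap-side area A_cap = π/4 × (136 mm)² = 14530 mm^2
Rod-side annular area A_ann = π/4 × (136² − 92.9²) = 7748 mm^2
Net thrust = P_cap·A_cap − P_rod·A_ann = 308.0 kN − 22.24 kN

F ≈ 286 kN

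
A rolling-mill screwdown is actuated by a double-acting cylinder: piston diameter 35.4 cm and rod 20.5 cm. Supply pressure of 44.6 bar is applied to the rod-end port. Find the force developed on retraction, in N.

Rod-side annular area A_ann = π/4 × (35.4² − 20.5²) = 654.2 cm^2
On retraction the pressure acts on the annular area (bore minus rod).
F = P × A_ann

F ≈ 2.92e5 N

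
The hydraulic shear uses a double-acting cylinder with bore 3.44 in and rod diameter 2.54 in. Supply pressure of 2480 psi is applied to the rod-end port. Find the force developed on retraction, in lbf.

Rod-side annular area A_ann = π/4 × (3.44² − 2.54²) = 4.227 in^2
On retraction the pressure acts on the annular area (bore minus rod).
F = P × A_ann

F ≈ 10500 lbf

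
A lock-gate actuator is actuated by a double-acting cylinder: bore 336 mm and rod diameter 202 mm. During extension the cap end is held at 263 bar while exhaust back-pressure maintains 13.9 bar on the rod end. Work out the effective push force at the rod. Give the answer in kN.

F ≈ 2250 kN

Cap-side area A_cap = π/4 × (336 mm)² = 88670 mm^2
Rod-side annular area A_ann = π/4 × (336² − 202²) = 56620 mm^2
Net thrust = P_cap·A_cap − P_rod·A_ann = 2332 kN − 78.70 kN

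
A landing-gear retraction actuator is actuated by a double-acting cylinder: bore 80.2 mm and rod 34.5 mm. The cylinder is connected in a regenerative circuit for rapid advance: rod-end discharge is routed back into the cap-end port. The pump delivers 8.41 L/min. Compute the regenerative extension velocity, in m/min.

v ≈ 9.00 m/min

In regeneration the rod-end outflow joins the pump flow into the cap end, so the net volume the pump must supply per unit advance equals the rod cross-section area.
Rod cross-section A_rod = π/4 × (34.5 mm)² = 934.8 mm^2
v = Q_pump / A_rod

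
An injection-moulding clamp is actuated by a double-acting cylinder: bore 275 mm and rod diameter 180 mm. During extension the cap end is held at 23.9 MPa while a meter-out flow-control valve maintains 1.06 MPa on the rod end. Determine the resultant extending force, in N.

F ≈ 1.38e6 N

Cap-side area A_cap = π/4 × (275 mm)² = 59400 mm^2
Rod-side annular area A_ann = π/4 × (275² − 180²) = 33950 mm^2
Net thrust = P_cap·A_cap − P_rod·A_ann = 1.420e6 N − 35990 N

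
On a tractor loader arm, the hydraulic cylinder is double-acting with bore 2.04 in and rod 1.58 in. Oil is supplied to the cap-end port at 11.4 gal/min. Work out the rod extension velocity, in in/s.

v ≈ 13.4 in/s

Cap-side area A_cap = π/4 × (2.04 in)² = 3.269 in^2
v = Q / A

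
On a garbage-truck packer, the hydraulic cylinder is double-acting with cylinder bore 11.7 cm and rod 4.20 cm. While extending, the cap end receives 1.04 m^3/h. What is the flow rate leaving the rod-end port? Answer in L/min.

Cap-side area A_cap = π/4 × (11.7 cm)² = 107.5 cm^2
Rod-side annular area A_ann = π/4 × (11.7² − 4.20²) = 93.66 cm^2
Piston speed v = Q_in/A_cap; rod-end outflow Q_out = v × A_ann = Q_in × A_ann/A_cap.

Q_out ≈ 15.1 L/min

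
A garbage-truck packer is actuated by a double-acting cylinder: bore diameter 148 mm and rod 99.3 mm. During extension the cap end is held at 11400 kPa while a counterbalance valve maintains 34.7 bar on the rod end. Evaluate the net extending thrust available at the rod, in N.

Cap-side area A_cap = π/4 × (148 mm)² = 17200 mm^2
Rod-side annular area A_ann = π/4 × (148² − 99.3²) = 9459 mm^2
Net thrust = P_cap·A_cap − P_rod·A_ann = 1.961e5 N − 32820 N

F ≈ 1.63e5 N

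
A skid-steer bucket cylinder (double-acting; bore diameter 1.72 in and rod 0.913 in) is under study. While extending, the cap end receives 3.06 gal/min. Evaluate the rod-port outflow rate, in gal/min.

Q_out ≈ 2.20 gal/min

Cap-side area A_cap = π/4 × (1.72 in)² = 2.324 in^2
Rod-side annular area A_ann = π/4 × (1.72² − 0.913²) = 1.669 in^2
Piston speed v = Q_in/A_cap; rod-end outflow Q_out = v × A_ann = Q_in × A_ann/A_cap.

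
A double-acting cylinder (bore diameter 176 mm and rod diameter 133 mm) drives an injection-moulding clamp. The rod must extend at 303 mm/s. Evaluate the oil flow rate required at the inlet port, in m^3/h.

Q ≈ 26.5 m^3/h

Cap-side area A_cap = π/4 × (176 mm)² = 24330 mm^2
Q = A × v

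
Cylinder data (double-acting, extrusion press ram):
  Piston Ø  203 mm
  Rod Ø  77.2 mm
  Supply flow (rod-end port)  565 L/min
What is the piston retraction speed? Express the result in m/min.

v ≈ 20.4 m/min

Rod-side annular area A_ann = π/4 × (203² − 77.2²) = 27680 mm^2
Flow into the rod-end port fills the annular volume.
v = Q / A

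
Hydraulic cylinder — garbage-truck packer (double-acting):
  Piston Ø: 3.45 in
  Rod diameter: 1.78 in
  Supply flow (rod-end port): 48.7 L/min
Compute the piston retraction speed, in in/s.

Rod-side annular area A_ann = π/4 × (3.45² − 1.78²) = 6.860 in^2
Flow into the rod-end port fills the annular volume.
v = Q / A

v ≈ 7.22 in/s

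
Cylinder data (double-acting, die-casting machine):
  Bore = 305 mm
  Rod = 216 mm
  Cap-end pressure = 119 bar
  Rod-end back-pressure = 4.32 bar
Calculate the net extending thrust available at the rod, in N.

F ≈ 8.54e5 N

Cap-side area A_cap = π/4 × (305 mm)² = 73060 mm^2
Rod-side annular area A_ann = π/4 × (305² − 216²) = 36420 mm^2
Net thrust = P_cap·A_cap − P_rod·A_ann = 8.694e5 N − 15730 N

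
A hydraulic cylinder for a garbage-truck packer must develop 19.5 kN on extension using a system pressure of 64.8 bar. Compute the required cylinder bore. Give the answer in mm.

D ≈ 61.9 mm

Extension force acts on the full piston face: F = P × (π/4)D².
D = √(4F / (πP)) = √(4 × 19.5 kN / (π × 64.8 bar))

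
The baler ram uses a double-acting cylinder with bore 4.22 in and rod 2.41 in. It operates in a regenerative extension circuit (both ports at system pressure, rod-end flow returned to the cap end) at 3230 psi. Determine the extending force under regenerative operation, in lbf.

With equal pressure on both faces, forces on the annular region cancel; the net push is pressure × rod cross-section.
Rod cross-section A_rod = π/4 × (2.41 in)² = 4.562 in^2
F = P × A_rod

F ≈ 14700 lbf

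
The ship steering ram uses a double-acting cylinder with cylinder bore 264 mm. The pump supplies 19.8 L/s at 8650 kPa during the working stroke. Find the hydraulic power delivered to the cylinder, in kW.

Hydraulic power = P × Q

W ≈ 171 kW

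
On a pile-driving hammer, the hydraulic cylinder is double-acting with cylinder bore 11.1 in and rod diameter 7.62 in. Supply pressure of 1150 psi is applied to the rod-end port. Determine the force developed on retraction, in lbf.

F ≈ 58800 lbf

Rod-side annular area A_ann = π/4 × (11.1² − 7.62²) = 51.17 in^2
On retraction the pressure acts on the annular area (bore minus rod).
F = P × A_ann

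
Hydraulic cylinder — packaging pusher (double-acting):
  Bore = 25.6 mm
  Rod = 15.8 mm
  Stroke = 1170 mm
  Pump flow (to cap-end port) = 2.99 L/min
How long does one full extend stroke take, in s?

Cap-side area A_cap = π/4 × (25.6 mm)² = 514.7 mm^2
Swept volume V = A × L; t = V / Q = A·L / Q

t ≈ 12.1 s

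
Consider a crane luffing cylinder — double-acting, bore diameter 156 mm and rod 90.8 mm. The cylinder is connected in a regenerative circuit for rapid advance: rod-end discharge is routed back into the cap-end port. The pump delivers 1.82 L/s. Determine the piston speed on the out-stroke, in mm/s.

In regeneration the rod-end outflow joins the pump flow into the cap end, so the net volume the pump must supply per unit advance equals the rod cross-section area.
Rod cross-section A_rod = π/4 × (90.8 mm)² = 6475 mm^2
v = Q_pump / A_rod

v ≈ 281 mm/s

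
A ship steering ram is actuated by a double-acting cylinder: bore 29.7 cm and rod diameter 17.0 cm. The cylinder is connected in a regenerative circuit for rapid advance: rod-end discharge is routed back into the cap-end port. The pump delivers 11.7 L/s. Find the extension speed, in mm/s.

v ≈ 515 mm/s

In regeneration the rod-end outflow joins the pump flow into the cap end, so the net volume the pump must supply per unit advance equals the rod cross-section area.
Rod cross-section A_rod = π/4 × (17.0 cm)² = 227.0 cm^2
v = Q_pump / A_rod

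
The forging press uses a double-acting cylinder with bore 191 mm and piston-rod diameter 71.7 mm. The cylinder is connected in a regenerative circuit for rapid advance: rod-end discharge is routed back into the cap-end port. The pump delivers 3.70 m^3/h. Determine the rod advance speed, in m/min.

In regeneration the rod-end outflow joins the pump flow into the cap end, so the net volume the pump must supply per unit advance equals the rod cross-section area.
Rod cross-section A_rod = π/4 × (71.7 mm)² = 4038 mm^2
v = Q_pump / A_rod

v ≈ 15.3 m/min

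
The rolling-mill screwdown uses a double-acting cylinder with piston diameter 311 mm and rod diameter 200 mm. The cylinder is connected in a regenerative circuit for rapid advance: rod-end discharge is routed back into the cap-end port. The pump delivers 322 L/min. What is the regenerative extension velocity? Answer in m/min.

v ≈ 10.2 m/min

In regeneration the rod-end outflow joins the pump flow into the cap end, so the net volume the pump must supply per unit advance equals the rod cross-section area.
Rod cross-section A_rod = π/4 × (200 mm)² = 31420 mm^2
v = Q_pump / A_rod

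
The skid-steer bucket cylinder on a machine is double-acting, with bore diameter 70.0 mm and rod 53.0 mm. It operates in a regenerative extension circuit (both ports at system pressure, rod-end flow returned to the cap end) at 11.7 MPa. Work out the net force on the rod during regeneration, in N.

F ≈ 25800 N

With equal pressure on both faces, forces on the annular region cancel; the net push is pressure × rod cross-section.
Rod cross-section A_rod = π/4 × (53.0 mm)² = 2206 mm^2
F = P × A_rod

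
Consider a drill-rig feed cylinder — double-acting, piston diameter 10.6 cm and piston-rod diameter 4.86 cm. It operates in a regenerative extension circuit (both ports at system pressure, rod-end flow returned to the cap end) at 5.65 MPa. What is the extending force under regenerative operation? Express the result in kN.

F ≈ 10.5 kN

With equal pressure on both faces, forces on the annular region cancel; the net push is pressure × rod cross-section.
Rod cross-section A_rod = π/4 × (4.86 cm)² = 18.55 cm^2
F = P × A_rod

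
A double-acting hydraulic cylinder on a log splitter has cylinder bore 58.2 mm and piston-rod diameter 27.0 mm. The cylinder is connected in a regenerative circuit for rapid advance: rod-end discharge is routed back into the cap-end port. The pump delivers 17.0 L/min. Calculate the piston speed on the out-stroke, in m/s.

In regeneration the rod-end outflow joins the pump flow into the cap end, so the net volume the pump must supply per unit advance equals the rod cross-section area.
Rod cross-section A_rod = π/4 × (27.0 mm)² = 572.6 mm^2
v = Q_pump / A_rod

v ≈ 0.495 m/s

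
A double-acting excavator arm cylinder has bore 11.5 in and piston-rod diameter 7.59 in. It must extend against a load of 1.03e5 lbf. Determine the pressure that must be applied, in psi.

P ≈ 992 psi

Cap-side area A_cap = π/4 × (11.5 in)² = 103.9 in^2
P = F / A = 1.03e5 lbf / A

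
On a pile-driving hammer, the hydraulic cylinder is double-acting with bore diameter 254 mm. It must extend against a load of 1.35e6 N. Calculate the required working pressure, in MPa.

Cap-side area A_cap = π/4 × (254 mm)² = 50670 mm^2
P = F / A = 1.35e6 N / A

P ≈ 26.6 MPa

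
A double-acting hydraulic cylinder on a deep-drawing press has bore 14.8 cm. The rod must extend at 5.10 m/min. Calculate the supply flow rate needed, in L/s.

Cap-side area A_cap = π/4 × (14.8 cm)² = 172.0 cm^2
Q = A × v

Q ≈ 1.46 L/s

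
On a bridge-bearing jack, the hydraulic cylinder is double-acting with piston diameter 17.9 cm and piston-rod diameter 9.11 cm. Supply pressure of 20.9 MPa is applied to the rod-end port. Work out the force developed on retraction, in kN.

F ≈ 390 kN

Rod-side annular area A_ann = π/4 × (17.9² − 9.11²) = 186.5 cm^2
On retraction the pressure acts on the annular area (bore minus rod).
F = P × A_ann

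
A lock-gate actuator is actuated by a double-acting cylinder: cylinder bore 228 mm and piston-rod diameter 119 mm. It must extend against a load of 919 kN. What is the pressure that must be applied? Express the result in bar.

P ≈ 225 bar

Cap-side area A_cap = π/4 × (228 mm)² = 40830 mm^2
P = F / A = 919 kN / A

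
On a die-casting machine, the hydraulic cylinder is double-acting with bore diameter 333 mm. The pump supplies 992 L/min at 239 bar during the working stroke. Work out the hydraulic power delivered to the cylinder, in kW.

Hydraulic power = P × Q

W ≈ 395 kW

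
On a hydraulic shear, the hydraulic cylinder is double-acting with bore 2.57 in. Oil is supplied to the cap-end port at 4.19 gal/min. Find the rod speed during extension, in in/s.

v ≈ 3.11 in/s

Cap-side area A_cap = π/4 × (2.57 in)² = 5.187 in^2
v = Q / A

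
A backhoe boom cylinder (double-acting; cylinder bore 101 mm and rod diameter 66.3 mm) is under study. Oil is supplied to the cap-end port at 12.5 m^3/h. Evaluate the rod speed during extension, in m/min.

v ≈ 26.0 m/min

Cap-side area A_cap = π/4 × (101 mm)² = 8012 mm^2
v = Q / A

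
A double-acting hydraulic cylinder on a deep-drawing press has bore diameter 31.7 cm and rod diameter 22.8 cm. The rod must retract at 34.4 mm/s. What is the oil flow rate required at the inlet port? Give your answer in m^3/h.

Rod-side annular area A_ann = π/4 × (31.7² − 22.8²) = 381.0 cm^2
Q = A × v

Q ≈ 4.72 m^3/h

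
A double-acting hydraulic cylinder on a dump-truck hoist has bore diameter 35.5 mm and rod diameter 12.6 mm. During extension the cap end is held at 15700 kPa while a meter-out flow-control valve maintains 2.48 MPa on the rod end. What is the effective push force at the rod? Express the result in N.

Cap-side area A_cap = π/4 × (35.5 mm)² = 989.8 mm^2
Rod-side annular area A_ann = π/4 × (35.5² − 12.6²) = 865.1 mm^2
Net thrust = P_cap·A_cap − P_rod·A_ann = 15540 N − 2145 N

F ≈ 13400 N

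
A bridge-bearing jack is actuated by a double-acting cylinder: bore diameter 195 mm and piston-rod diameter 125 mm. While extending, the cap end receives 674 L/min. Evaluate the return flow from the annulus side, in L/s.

Q_out ≈ 6.62 L/s

Cap-side area A_cap = π/4 × (195 mm)² = 29860 mm^2
Rod-side annular area A_ann = π/4 × (195² − 125²) = 17590 mm^2
Piston speed v = Q_in/A_cap; rod-end outflow Q_out = v × A_ann = Q_in × A_ann/A_cap.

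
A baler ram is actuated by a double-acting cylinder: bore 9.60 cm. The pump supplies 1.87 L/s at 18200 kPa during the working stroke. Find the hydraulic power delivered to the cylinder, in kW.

Hydraulic power = P × Q

W ≈ 34.0 kW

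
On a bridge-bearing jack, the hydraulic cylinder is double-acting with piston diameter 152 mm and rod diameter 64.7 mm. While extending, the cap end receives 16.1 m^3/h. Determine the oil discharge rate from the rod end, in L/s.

Q_out ≈ 3.66 L/s

Cap-side area A_cap = π/4 × (152 mm)² = 18150 mm^2
Rod-side annular area A_ann = π/4 × (152² − 64.7²) = 14860 mm^2
Piston speed v = Q_in/A_cap; rod-end outflow Q_out = v × A_ann = Q_in × A_ann/A_cap.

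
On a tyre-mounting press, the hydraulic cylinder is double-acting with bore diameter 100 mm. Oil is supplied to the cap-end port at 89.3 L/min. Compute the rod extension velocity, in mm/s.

v ≈ 190 mm/s

Cap-side area A_cap = π/4 × (100 mm)² = 7854 mm^2
v = Q / A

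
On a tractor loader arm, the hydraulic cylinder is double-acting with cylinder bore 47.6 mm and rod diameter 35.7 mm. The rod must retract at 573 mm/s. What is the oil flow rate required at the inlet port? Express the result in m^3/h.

Q ≈ 1.61 m^3/h

Rod-side annular area A_ann = π/4 × (47.6² − 35.7²) = 778.5 mm^2
Q = A × v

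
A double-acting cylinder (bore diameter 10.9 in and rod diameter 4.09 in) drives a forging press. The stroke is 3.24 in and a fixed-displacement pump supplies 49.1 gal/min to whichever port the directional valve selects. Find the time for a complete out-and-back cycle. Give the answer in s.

t ≈ 2.97 s

Cap-side area A_cap = π/4 × (10.9 in)² = 93.31 in^2
Rod-side annular area A_ann = π/4 × (10.9² − 4.09²) = 80.17 in^2
t_ext = A_cap·L/Q = 1.599 s
t_ret = A_ann·L/Q = 1.374 s
t_cycle = t_ext + t_ret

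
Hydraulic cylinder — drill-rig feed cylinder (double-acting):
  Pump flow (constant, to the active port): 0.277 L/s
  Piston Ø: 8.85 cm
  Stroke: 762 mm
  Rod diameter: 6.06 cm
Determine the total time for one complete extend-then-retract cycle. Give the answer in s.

t ≈ 25.9 s

Cap-side area A_cap = π/4 × (8.85 cm)² = 61.51 cm^2
Rod-side annular area A_ann = π/4 × (8.85² − 6.06²) = 32.67 cm^2
t_ext = A_cap·L/Q = 16.92 s
t_ret = A_ann·L/Q = 8.988 s
t_cycle = t_ext + t_ret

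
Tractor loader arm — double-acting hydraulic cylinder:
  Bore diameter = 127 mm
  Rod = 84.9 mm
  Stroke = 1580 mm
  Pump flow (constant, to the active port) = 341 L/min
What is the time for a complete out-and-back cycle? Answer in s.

t ≈ 5.47 s

Cap-side area A_cap = π/4 × (127 mm)² = 12670 mm^2
Rod-side annular area A_ann = π/4 × (127² − 84.9²) = 7007 mm^2
t_ext = A_cap·L/Q = 3.522 s
t_ret = A_ann·L/Q = 1.948 s
t_cycle = t_ext + t_ret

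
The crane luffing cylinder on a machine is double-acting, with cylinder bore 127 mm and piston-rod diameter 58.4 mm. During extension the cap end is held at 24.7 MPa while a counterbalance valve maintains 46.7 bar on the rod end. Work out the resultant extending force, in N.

Cap-side area A_cap = π/4 × (127 mm)² = 12670 mm^2
Rod-side annular area A_ann = π/4 × (127² − 58.4²) = 9989 mm^2
Net thrust = P_cap·A_cap − P_rod·A_ann = 3.129e5 N − 46650 N

F ≈ 2.66e5 N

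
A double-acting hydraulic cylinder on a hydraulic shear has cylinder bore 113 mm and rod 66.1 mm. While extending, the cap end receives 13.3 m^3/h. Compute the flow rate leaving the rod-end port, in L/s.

Cap-side area A_cap = π/4 × (113 mm)² = 10030 mm^2
Rod-side annular area A_ann = π/4 × (113² − 66.1²) = 6597 mm^2
Piston speed v = Q_in/A_cap; rod-end outflow Q_out = v × A_ann = Q_in × A_ann/A_cap.

Q_out ≈ 2.43 L/s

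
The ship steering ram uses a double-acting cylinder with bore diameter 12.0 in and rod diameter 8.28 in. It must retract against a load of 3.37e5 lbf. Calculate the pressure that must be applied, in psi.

P ≈ 5690 psi

Rod-side annular area A_ann = π/4 × (12.0² − 8.28²) = 59.25 in^2
Retraction: pressure acts on the annular area.
P = F / A = 3.37e5 lbf / A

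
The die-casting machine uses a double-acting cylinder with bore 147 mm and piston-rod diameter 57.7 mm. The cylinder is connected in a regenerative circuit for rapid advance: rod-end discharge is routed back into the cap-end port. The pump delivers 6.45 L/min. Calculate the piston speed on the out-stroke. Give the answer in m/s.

v ≈ 0.0411 m/s

In regeneration the rod-end outflow joins the pump flow into the cap end, so the net volume the pump must supply per unit advance equals the rod cross-section area.
Rod cross-section A_rod = π/4 × (57.7 mm)² = 2615 mm^2
v = Q_pump / A_rod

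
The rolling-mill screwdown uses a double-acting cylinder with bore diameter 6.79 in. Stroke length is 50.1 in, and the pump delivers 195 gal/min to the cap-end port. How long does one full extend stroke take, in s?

Cap-side area A_cap = π/4 × (6.79 in)² = 36.21 in^2
Swept volume V = A × L; t = V / Q = A·L / Q

t ≈ 2.42 s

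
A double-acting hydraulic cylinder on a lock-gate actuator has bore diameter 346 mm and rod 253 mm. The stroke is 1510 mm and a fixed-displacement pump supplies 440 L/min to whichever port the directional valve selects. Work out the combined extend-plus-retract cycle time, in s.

t ≈ 28.4 s

Cap-side area A_cap = π/4 × (346 mm)² = 94020 mm^2
Rod-side annular area A_ann = π/4 × (346² − 253²) = 43750 mm^2
t_ext = A_cap·L/Q = 19.36 s
t_ret = A_ann·L/Q = 9.009 s
t_cycle = t_ext + t_ret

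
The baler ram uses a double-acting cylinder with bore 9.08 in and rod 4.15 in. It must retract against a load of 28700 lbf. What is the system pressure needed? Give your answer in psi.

Rod-side annular area A_ann = π/4 × (9.08² − 4.15²) = 51.23 in^2
Retraction: pressure acts on the annular area.
P = F / A = 28700 lbf / A

P ≈ 560 psi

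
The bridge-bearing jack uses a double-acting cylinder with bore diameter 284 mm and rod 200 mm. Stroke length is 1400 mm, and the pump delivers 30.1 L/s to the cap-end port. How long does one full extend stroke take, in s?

t ≈ 2.95 s

Cap-side area A_cap = π/4 × (284 mm)² = 63350 mm^2
Swept volume V = A × L; t = V / Q = A·L / Q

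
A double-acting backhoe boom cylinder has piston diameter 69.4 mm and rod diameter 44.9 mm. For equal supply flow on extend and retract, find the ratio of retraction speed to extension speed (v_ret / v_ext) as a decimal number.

v_ret/v_ext ≈ 1.72

Cap-side area A_cap = π/4 × (69.4 mm)² = 3783 mm^2
Rod-side annular area A_ann = π/4 × (69.4² − 44.9²) = 2199 mm^2
For equal Q, v ∝ 1/A, so v_ret/v_ext = A_cap/A_ann.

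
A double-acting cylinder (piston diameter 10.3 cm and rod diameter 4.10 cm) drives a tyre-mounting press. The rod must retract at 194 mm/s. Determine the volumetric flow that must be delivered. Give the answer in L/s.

Q ≈ 1.36 L/s

Rod-side annular area A_ann = π/4 × (10.3² − 4.10²) = 70.12 cm^2
Q = A × v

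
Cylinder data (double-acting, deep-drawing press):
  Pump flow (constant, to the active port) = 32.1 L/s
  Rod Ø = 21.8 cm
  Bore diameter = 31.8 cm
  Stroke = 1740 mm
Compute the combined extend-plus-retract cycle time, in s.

t ≈ 6.59 s

Cap-side area A_cap = π/4 × (31.8 cm)² = 794.2 cm^2
Rod-side annular area A_ann = π/4 × (31.8² − 21.8²) = 421.0 cm^2
t_ext = A_cap·L/Q = 4.305 s
t_ret = A_ann·L/Q = 2.282 s
t_cycle = t_ext + t_ret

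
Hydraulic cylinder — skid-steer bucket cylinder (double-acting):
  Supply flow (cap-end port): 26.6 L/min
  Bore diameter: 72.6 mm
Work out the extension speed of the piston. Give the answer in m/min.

Cap-side area A_cap = π/4 × (72.6 mm)² = 4140 mm^2
v = Q / A

v ≈ 6.43 m/min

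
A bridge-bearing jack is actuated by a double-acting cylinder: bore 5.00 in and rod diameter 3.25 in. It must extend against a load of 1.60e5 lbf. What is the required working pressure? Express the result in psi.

Cap-side area A_cap = π/4 × (5.00 in)² = 19.63 in^2
P = F / A = 1.60e5 lbf / A

P ≈ 8150 psi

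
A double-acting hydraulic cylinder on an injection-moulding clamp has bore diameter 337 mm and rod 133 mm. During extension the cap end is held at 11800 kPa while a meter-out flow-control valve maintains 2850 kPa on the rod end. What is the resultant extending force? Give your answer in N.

F ≈ 8.38e5 N

Cap-side area A_cap = π/4 × (337 mm)² = 89200 mm^2
Rod-side annular area A_ann = π/4 × (337² − 133²) = 75300 mm^2
Net thrust = P_cap·A_cap − P_rod·A_ann = 1.053e6 N − 2.146e5 N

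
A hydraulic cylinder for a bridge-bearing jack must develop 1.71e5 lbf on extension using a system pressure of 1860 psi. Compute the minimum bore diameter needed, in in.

Extension force acts on the full piston face: F = P × (π/4)D².
D = √(4F / (πP)) = √(4 × 1.71e5 lbf / (π × 1860 psi))

D ≈ 10.8 in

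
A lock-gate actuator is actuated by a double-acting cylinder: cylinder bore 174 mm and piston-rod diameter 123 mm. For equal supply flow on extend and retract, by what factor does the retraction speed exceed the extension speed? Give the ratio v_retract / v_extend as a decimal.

v_ret/v_ext ≈ 2.00

Cap-side area A_cap = π/4 × (174 mm)² = 23780 mm^2
Rod-side annular area A_ann = π/4 × (174² − 123²) = 11900 mm^2
For equal Q, v ∝ 1/A, so v_ret/v_ext = A_cap/A_ann.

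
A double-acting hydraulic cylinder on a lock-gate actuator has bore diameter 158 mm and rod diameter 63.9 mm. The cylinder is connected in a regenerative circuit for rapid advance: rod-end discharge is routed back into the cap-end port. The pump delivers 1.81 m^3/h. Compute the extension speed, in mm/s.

In regeneration the rod-end outflow joins the pump flow into the cap end, so the net volume the pump must supply per unit advance equals the rod cross-section area.
Rod cross-section A_rod = π/4 × (63.9 mm)² = 3207 mm^2
v = Q_pump / A_rod

v ≈ 157 mm/s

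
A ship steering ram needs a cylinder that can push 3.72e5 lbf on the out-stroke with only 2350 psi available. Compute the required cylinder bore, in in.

Extension force acts on the full piston face: F = P × (π/4)D².
D = √(4F / (πP)) = √(4 × 3.72e5 lbf / (π × 2350 psi))

D ≈ 14.2 in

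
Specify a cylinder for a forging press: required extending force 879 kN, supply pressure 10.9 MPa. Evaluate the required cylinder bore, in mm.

Extension force acts on the full piston face: F = P × (π/4)D².
D = √(4F / (πP)) = √(4 × 879 kN / (π × 10.9 MPa))

D ≈ 320 mm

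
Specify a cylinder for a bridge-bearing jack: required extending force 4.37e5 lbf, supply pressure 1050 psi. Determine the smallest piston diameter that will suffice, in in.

Extension force acts on the full piston face: F = P × (π/4)D².
D = √(4F / (πP)) = √(4 × 4.37e5 lbf / (π × 1050 psi))

D ≈ 23.0 in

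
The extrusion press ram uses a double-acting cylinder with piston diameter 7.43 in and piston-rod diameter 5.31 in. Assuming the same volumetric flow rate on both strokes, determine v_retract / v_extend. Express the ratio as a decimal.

v_ret/v_ext ≈ 2.04

Cap-side area A_cap = π/4 × (7.43 in)² = 43.36 in^2
Rod-side annular area A_ann = π/4 × (7.43² − 5.31²) = 21.21 in^2
For equal Q, v ∝ 1/A, so v_ret/v_ext = A_cap/A_ann.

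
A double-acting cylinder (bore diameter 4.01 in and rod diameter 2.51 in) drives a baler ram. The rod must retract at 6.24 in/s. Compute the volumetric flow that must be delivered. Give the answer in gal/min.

Rod-side annular area A_ann = π/4 × (4.01² − 2.51²) = 7.681 in^2
Q = A × v

Q ≈ 12.4 gal/min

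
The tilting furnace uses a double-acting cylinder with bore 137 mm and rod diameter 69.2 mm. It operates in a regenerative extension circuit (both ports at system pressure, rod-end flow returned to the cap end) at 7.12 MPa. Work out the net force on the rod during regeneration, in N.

With equal pressure on both faces, forces on the annular region cancel; the net push is pressure × rod cross-section.
Rod cross-section A_rod = π/4 × (69.2 mm)² = 3761 mm^2
F = P × A_rod

F ≈ 26800 N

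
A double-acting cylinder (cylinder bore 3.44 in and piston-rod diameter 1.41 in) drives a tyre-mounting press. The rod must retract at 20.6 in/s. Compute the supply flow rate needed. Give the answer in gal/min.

Q ≈ 41.4 gal/min

Rod-side annular area A_ann = π/4 × (3.44² − 1.41²) = 7.733 in^2
Q = A × v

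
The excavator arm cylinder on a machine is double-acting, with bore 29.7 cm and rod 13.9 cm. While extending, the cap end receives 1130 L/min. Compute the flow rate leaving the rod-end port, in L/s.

Cap-side area A_cap = π/4 × (29.7 cm)² = 692.8 cm^2
Rod-side annular area A_ann = π/4 × (29.7² − 13.9²) = 541.0 cm^2
Piston speed v = Q_in/A_cap; rod-end outflow Q_out = v × A_ann = Q_in × A_ann/A_cap.

Q_out ≈ 14.7 L/s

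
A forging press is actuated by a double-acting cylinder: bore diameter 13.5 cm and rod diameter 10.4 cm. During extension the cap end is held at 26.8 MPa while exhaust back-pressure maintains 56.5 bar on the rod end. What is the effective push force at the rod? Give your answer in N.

Cap-side area A_cap = π/4 × (13.5 cm)² = 143.1 cm^2
Rod-side annular area A_ann = π/4 × (13.5² − 10.4²) = 58.19 cm^2
Net thrust = P_cap·A_cap − P_rod·A_ann = 3.836e5 N − 32880 N

F ≈ 3.51e5 N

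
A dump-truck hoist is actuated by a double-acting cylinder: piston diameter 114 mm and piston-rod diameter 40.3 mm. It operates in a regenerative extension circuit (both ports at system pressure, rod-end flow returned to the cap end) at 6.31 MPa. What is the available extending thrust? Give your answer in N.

F ≈ 8050 N

With equal pressure on both faces, forces on the annular region cancel; the net push is pressure × rod cross-section.
Rod cross-section A_rod = π/4 × (40.3 mm)² = 1276 mm^2
F = P × A_rod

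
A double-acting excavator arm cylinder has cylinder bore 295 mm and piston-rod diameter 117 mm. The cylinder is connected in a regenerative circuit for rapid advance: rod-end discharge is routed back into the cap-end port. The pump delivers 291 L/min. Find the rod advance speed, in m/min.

In regeneration the rod-end outflow joins the pump flow into the cap end, so the net volume the pump must supply per unit advance equals the rod cross-section area.
Rod cross-section A_rod = π/4 × (117 mm)² = 10750 mm^2
v = Q_pump / A_rod

v ≈ 27.1 m/min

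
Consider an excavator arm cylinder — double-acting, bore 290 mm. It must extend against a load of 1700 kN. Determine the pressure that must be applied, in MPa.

Cap-side area A_cap = π/4 × (290 mm)² = 66050 mm^2
P = F / A = 1700 kN / A

P ≈ 25.7 MPa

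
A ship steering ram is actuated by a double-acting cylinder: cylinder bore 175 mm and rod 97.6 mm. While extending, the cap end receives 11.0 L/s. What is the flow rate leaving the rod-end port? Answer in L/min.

Q_out ≈ 455 L/min

Cap-side area A_cap = π/4 × (175 mm)² = 24050 mm^2
Rod-side annular area A_ann = π/4 × (175² − 97.6²) = 16570 mm^2
Piston speed v = Q_in/A_cap; rod-end outflow Q_out = v × A_ann = Q_in × A_ann/A_cap.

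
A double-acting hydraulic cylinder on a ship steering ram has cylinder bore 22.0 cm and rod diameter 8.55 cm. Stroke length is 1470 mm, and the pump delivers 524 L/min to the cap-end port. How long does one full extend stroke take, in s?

t ≈ 6.40 s

Cap-side area A_cap = π/4 × (22.0 cm)² = 380.1 cm^2
Swept volume V = A × L; t = V / Q = A·L / Q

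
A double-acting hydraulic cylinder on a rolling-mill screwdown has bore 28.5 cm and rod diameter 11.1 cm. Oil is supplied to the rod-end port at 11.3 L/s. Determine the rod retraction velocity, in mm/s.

Rod-side annular area A_ann = π/4 × (28.5² − 11.1²) = 541.2 cm^2
Flow into the rod-end port fills the annular volume.
v = Q / A

v ≈ 209 mm/s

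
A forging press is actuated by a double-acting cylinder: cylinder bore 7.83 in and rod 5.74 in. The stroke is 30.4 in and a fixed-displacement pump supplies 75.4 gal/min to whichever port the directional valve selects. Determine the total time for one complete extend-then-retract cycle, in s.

t ≈ 7.38 s

Cap-side area A_cap = π/4 × (7.83 in)² = 48.15 in^2
Rod-side annular area A_ann = π/4 × (7.83² − 5.74²) = 22.27 in^2
t_ext = A_cap·L/Q = 5.043 s
t_ret = A_ann·L/Q = 2.333 s
t_cycle = t_ext + t_ret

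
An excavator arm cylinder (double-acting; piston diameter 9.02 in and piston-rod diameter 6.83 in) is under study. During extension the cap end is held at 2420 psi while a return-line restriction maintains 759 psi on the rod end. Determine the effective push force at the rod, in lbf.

F ≈ 1.34e5 lbf

Cap-side area A_cap = π/4 × (9.02 in)² = 63.90 in^2
Rod-side annular area A_ann = π/4 × (9.02² − 6.83²) = 27.26 in^2
Net thrust = P_cap·A_cap − P_rod·A_ann = 1.546e5 lbf − 20690 lbf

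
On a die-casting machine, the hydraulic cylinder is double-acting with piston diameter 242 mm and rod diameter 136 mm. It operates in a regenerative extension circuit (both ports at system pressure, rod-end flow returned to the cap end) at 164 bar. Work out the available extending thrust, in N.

F ≈ 2.38e5 N

With equal pressure on both faces, forces on the annular region cancel; the net push is pressure × rod cross-section.
Rod cross-section A_rod = π/4 × (136 mm)² = 14530 mm^2
F = P × A_rod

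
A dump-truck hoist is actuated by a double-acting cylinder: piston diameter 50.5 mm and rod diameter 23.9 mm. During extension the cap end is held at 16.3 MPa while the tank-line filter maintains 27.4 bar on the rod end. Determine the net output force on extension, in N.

Cap-side area A_cap = π/4 × (50.5 mm)² = 2003 mm^2
Rod-side annular area A_ann = π/4 × (50.5² − 23.9²) = 1554 mm^2
Net thrust = P_cap·A_cap − P_rod·A_ann = 32650 N − 4259 N

F ≈ 28400 N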